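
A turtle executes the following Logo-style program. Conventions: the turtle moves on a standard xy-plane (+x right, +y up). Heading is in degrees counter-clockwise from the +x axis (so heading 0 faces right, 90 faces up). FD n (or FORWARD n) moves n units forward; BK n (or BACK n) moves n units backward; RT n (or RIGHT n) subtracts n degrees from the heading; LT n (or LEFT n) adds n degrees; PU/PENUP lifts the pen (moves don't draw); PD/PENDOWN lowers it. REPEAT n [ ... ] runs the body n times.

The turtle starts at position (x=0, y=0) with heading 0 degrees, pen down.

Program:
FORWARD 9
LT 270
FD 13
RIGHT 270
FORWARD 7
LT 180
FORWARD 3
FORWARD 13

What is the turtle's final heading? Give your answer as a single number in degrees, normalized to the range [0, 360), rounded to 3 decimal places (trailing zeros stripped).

Executing turtle program step by step:
Start: pos=(0,0), heading=0, pen down
FD 9: (0,0) -> (9,0) [heading=0, draw]
LT 270: heading 0 -> 270
FD 13: (9,0) -> (9,-13) [heading=270, draw]
RT 270: heading 270 -> 0
FD 7: (9,-13) -> (16,-13) [heading=0, draw]
LT 180: heading 0 -> 180
FD 3: (16,-13) -> (13,-13) [heading=180, draw]
FD 13: (13,-13) -> (0,-13) [heading=180, draw]
Final: pos=(0,-13), heading=180, 5 segment(s) drawn

Answer: 180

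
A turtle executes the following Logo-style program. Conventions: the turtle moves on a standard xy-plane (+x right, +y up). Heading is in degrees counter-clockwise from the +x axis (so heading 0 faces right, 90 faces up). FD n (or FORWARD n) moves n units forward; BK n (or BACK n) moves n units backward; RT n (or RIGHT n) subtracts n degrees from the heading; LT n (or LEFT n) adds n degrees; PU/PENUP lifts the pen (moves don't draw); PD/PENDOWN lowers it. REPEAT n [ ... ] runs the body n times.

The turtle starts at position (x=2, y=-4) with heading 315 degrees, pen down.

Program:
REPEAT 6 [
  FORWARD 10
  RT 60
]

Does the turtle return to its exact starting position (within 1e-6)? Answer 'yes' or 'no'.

Executing turtle program step by step:
Start: pos=(2,-4), heading=315, pen down
REPEAT 6 [
  -- iteration 1/6 --
  FD 10: (2,-4) -> (9.071,-11.071) [heading=315, draw]
  RT 60: heading 315 -> 255
  -- iteration 2/6 --
  FD 10: (9.071,-11.071) -> (6.483,-20.73) [heading=255, draw]
  RT 60: heading 255 -> 195
  -- iteration 3/6 --
  FD 10: (6.483,-20.73) -> (-3.176,-23.319) [heading=195, draw]
  RT 60: heading 195 -> 135
  -- iteration 4/6 --
  FD 10: (-3.176,-23.319) -> (-10.247,-16.247) [heading=135, draw]
  RT 60: heading 135 -> 75
  -- iteration 5/6 --
  FD 10: (-10.247,-16.247) -> (-7.659,-6.588) [heading=75, draw]
  RT 60: heading 75 -> 15
  -- iteration 6/6 --
  FD 10: (-7.659,-6.588) -> (2,-4) [heading=15, draw]
  RT 60: heading 15 -> 315
]
Final: pos=(2,-4), heading=315, 6 segment(s) drawn

Start position: (2, -4)
Final position: (2, -4)
Distance = 0; < 1e-6 -> CLOSED

Answer: yes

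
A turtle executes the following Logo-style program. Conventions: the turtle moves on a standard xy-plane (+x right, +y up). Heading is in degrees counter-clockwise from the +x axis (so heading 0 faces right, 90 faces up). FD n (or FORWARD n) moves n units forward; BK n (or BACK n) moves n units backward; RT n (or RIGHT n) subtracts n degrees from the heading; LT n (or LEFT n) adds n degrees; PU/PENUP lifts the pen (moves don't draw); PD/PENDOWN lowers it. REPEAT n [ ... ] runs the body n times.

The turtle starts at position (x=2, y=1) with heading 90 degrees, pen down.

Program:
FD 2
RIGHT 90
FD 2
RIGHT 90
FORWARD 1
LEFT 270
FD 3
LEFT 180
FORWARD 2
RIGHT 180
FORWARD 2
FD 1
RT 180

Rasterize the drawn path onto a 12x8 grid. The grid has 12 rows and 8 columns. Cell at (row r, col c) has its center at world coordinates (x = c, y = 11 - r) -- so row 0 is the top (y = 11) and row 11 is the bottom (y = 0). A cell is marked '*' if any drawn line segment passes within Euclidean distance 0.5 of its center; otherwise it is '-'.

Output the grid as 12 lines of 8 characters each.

Segment 0: (2,1) -> (2,3)
Segment 1: (2,3) -> (4,3)
Segment 2: (4,3) -> (4,2)
Segment 3: (4,2) -> (1,2)
Segment 4: (1,2) -> (3,2)
Segment 5: (3,2) -> (1,2)
Segment 6: (1,2) -> (0,2)

Answer: --------
--------
--------
--------
--------
--------
--------
--------
--***---
*****---
--*-----
--------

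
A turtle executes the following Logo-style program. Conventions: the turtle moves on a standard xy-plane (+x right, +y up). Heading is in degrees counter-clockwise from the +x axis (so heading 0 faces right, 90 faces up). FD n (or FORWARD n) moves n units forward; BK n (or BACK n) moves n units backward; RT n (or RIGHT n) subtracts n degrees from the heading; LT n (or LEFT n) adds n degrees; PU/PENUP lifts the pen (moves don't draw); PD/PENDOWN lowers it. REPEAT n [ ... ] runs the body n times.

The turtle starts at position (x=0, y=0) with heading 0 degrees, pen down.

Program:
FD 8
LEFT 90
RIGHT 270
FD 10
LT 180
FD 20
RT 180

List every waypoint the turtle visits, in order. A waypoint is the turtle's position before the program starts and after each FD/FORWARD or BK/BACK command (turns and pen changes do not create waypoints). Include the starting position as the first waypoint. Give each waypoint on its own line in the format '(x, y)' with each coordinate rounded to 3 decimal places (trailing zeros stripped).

Answer: (0, 0)
(8, 0)
(-2, 0)
(18, 0)

Derivation:
Executing turtle program step by step:
Start: pos=(0,0), heading=0, pen down
FD 8: (0,0) -> (8,0) [heading=0, draw]
LT 90: heading 0 -> 90
RT 270: heading 90 -> 180
FD 10: (8,0) -> (-2,0) [heading=180, draw]
LT 180: heading 180 -> 0
FD 20: (-2,0) -> (18,0) [heading=0, draw]
RT 180: heading 0 -> 180
Final: pos=(18,0), heading=180, 3 segment(s) drawn
Waypoints (4 total):
(0, 0)
(8, 0)
(-2, 0)
(18, 0)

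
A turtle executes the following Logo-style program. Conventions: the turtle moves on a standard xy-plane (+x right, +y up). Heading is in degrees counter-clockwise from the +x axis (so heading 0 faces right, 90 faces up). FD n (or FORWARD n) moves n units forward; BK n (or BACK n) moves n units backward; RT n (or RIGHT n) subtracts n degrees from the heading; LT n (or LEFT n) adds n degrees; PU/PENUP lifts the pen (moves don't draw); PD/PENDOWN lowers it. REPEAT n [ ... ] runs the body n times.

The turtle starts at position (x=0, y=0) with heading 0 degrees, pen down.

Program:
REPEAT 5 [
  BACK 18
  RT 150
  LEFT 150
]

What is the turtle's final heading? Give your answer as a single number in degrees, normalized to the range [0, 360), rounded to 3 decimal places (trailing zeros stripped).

Answer: 0

Derivation:
Executing turtle program step by step:
Start: pos=(0,0), heading=0, pen down
REPEAT 5 [
  -- iteration 1/5 --
  BK 18: (0,0) -> (-18,0) [heading=0, draw]
  RT 150: heading 0 -> 210
  LT 150: heading 210 -> 0
  -- iteration 2/5 --
  BK 18: (-18,0) -> (-36,0) [heading=0, draw]
  RT 150: heading 0 -> 210
  LT 150: heading 210 -> 0
  -- iteration 3/5 --
  BK 18: (-36,0) -> (-54,0) [heading=0, draw]
  RT 150: heading 0 -> 210
  LT 150: heading 210 -> 0
  -- iteration 4/5 --
  BK 18: (-54,0) -> (-72,0) [heading=0, draw]
  RT 150: heading 0 -> 210
  LT 150: heading 210 -> 0
  -- iteration 5/5 --
  BK 18: (-72,0) -> (-90,0) [heading=0, draw]
  RT 150: heading 0 -> 210
  LT 150: heading 210 -> 0
]
Final: pos=(-90,0), heading=0, 5 segment(s) drawn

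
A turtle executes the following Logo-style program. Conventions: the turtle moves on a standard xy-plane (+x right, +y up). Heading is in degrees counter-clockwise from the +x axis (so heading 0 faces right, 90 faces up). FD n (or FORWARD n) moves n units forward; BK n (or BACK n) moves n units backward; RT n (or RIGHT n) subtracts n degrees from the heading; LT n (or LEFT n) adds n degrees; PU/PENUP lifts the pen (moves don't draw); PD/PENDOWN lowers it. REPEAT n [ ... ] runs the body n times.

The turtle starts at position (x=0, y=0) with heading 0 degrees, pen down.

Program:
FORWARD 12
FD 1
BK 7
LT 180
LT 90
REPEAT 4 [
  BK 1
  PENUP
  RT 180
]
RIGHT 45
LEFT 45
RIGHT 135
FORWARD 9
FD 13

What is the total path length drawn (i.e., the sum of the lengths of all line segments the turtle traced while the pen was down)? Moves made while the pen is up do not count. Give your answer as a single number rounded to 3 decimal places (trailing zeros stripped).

Executing turtle program step by step:
Start: pos=(0,0), heading=0, pen down
FD 12: (0,0) -> (12,0) [heading=0, draw]
FD 1: (12,0) -> (13,0) [heading=0, draw]
BK 7: (13,0) -> (6,0) [heading=0, draw]
LT 180: heading 0 -> 180
LT 90: heading 180 -> 270
REPEAT 4 [
  -- iteration 1/4 --
  BK 1: (6,0) -> (6,1) [heading=270, draw]
  PU: pen up
  RT 180: heading 270 -> 90
  -- iteration 2/4 --
  BK 1: (6,1) -> (6,0) [heading=90, move]
  PU: pen up
  RT 180: heading 90 -> 270
  -- iteration 3/4 --
  BK 1: (6,0) -> (6,1) [heading=270, move]
  PU: pen up
  RT 180: heading 270 -> 90
  -- iteration 4/4 --
  BK 1: (6,1) -> (6,0) [heading=90, move]
  PU: pen up
  RT 180: heading 90 -> 270
]
RT 45: heading 270 -> 225
LT 45: heading 225 -> 270
RT 135: heading 270 -> 135
FD 9: (6,0) -> (-0.364,6.364) [heading=135, move]
FD 13: (-0.364,6.364) -> (-9.556,15.556) [heading=135, move]
Final: pos=(-9.556,15.556), heading=135, 4 segment(s) drawn

Segment lengths:
  seg 1: (0,0) -> (12,0), length = 12
  seg 2: (12,0) -> (13,0), length = 1
  seg 3: (13,0) -> (6,0), length = 7
  seg 4: (6,0) -> (6,1), length = 1
Total = 21

Answer: 21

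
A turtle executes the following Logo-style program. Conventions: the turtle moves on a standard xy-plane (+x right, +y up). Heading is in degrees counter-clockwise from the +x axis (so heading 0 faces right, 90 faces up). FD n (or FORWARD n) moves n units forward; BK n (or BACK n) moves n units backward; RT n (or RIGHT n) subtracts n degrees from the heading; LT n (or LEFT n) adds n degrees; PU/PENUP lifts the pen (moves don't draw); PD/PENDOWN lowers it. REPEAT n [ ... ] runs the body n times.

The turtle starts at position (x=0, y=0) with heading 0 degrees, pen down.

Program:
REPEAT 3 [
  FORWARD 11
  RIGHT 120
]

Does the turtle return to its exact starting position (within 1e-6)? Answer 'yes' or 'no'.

Executing turtle program step by step:
Start: pos=(0,0), heading=0, pen down
REPEAT 3 [
  -- iteration 1/3 --
  FD 11: (0,0) -> (11,0) [heading=0, draw]
  RT 120: heading 0 -> 240
  -- iteration 2/3 --
  FD 11: (11,0) -> (5.5,-9.526) [heading=240, draw]
  RT 120: heading 240 -> 120
  -- iteration 3/3 --
  FD 11: (5.5,-9.526) -> (0,0) [heading=120, draw]
  RT 120: heading 120 -> 0
]
Final: pos=(0,0), heading=0, 3 segment(s) drawn

Start position: (0, 0)
Final position: (0, 0)
Distance = 0; < 1e-6 -> CLOSED

Answer: yes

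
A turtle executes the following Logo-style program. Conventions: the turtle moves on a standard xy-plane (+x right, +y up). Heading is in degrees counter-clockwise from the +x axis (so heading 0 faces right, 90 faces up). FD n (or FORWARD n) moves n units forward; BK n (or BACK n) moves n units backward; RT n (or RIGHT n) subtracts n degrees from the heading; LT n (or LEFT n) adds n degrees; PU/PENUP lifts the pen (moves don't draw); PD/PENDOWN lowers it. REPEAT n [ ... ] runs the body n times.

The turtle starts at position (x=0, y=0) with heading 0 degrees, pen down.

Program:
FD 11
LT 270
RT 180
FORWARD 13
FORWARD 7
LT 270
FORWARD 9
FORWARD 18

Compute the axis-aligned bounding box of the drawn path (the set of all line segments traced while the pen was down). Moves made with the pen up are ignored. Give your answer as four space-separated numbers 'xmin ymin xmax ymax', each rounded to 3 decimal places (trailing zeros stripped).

Executing turtle program step by step:
Start: pos=(0,0), heading=0, pen down
FD 11: (0,0) -> (11,0) [heading=0, draw]
LT 270: heading 0 -> 270
RT 180: heading 270 -> 90
FD 13: (11,0) -> (11,13) [heading=90, draw]
FD 7: (11,13) -> (11,20) [heading=90, draw]
LT 270: heading 90 -> 0
FD 9: (11,20) -> (20,20) [heading=0, draw]
FD 18: (20,20) -> (38,20) [heading=0, draw]
Final: pos=(38,20), heading=0, 5 segment(s) drawn

Segment endpoints: x in {0, 11, 20, 38}, y in {0, 13, 20, 20, 20}
xmin=0, ymin=0, xmax=38, ymax=20

Answer: 0 0 38 20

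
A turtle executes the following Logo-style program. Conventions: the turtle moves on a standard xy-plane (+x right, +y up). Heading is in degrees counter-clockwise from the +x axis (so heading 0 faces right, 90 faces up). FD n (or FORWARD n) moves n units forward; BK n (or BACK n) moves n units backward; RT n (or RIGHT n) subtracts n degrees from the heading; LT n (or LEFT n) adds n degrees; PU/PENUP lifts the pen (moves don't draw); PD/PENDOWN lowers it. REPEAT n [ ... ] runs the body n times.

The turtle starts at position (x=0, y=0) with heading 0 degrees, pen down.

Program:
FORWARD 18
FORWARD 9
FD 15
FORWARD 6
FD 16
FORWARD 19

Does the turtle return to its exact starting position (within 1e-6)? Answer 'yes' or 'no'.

Executing turtle program step by step:
Start: pos=(0,0), heading=0, pen down
FD 18: (0,0) -> (18,0) [heading=0, draw]
FD 9: (18,0) -> (27,0) [heading=0, draw]
FD 15: (27,0) -> (42,0) [heading=0, draw]
FD 6: (42,0) -> (48,0) [heading=0, draw]
FD 16: (48,0) -> (64,0) [heading=0, draw]
FD 19: (64,0) -> (83,0) [heading=0, draw]
Final: pos=(83,0), heading=0, 6 segment(s) drawn

Start position: (0, 0)
Final position: (83, 0)
Distance = 83; >= 1e-6 -> NOT closed

Answer: no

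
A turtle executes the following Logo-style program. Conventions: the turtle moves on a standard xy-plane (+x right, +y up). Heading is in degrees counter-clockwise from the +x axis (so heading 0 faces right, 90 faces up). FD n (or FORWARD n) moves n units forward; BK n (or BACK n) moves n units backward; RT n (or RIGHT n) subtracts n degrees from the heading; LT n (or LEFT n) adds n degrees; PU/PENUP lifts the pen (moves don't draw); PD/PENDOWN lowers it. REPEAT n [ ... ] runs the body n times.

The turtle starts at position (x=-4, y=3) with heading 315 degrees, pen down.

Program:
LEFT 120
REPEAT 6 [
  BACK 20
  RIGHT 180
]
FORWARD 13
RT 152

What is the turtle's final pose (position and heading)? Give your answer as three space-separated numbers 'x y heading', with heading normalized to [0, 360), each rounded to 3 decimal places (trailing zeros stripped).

Executing turtle program step by step:
Start: pos=(-4,3), heading=315, pen down
LT 120: heading 315 -> 75
REPEAT 6 [
  -- iteration 1/6 --
  BK 20: (-4,3) -> (-9.176,-16.319) [heading=75, draw]
  RT 180: heading 75 -> 255
  -- iteration 2/6 --
  BK 20: (-9.176,-16.319) -> (-4,3) [heading=255, draw]
  RT 180: heading 255 -> 75
  -- iteration 3/6 --
  BK 20: (-4,3) -> (-9.176,-16.319) [heading=75, draw]
  RT 180: heading 75 -> 255
  -- iteration 4/6 --
  BK 20: (-9.176,-16.319) -> (-4,3) [heading=255, draw]
  RT 180: heading 255 -> 75
  -- iteration 5/6 --
  BK 20: (-4,3) -> (-9.176,-16.319) [heading=75, draw]
  RT 180: heading 75 -> 255
  -- iteration 6/6 --
  BK 20: (-9.176,-16.319) -> (-4,3) [heading=255, draw]
  RT 180: heading 255 -> 75
]
FD 13: (-4,3) -> (-0.635,15.557) [heading=75, draw]
RT 152: heading 75 -> 283
Final: pos=(-0.635,15.557), heading=283, 7 segment(s) drawn

Answer: -0.635 15.557 283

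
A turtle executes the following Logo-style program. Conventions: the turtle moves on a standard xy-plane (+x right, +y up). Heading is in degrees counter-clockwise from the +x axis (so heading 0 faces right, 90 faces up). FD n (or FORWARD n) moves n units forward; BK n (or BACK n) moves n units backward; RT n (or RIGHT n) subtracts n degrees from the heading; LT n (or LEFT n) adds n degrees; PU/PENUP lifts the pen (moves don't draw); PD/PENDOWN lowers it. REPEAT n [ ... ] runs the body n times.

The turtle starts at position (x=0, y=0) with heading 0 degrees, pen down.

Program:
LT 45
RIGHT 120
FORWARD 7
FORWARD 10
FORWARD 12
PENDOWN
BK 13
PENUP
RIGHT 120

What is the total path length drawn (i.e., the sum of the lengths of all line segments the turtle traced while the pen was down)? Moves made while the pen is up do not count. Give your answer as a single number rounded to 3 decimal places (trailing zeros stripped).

Executing turtle program step by step:
Start: pos=(0,0), heading=0, pen down
LT 45: heading 0 -> 45
RT 120: heading 45 -> 285
FD 7: (0,0) -> (1.812,-6.761) [heading=285, draw]
FD 10: (1.812,-6.761) -> (4.4,-16.421) [heading=285, draw]
FD 12: (4.4,-16.421) -> (7.506,-28.012) [heading=285, draw]
PD: pen down
BK 13: (7.506,-28.012) -> (4.141,-15.455) [heading=285, draw]
PU: pen up
RT 120: heading 285 -> 165
Final: pos=(4.141,-15.455), heading=165, 4 segment(s) drawn

Segment lengths:
  seg 1: (0,0) -> (1.812,-6.761), length = 7
  seg 2: (1.812,-6.761) -> (4.4,-16.421), length = 10
  seg 3: (4.4,-16.421) -> (7.506,-28.012), length = 12
  seg 4: (7.506,-28.012) -> (4.141,-15.455), length = 13
Total = 42

Answer: 42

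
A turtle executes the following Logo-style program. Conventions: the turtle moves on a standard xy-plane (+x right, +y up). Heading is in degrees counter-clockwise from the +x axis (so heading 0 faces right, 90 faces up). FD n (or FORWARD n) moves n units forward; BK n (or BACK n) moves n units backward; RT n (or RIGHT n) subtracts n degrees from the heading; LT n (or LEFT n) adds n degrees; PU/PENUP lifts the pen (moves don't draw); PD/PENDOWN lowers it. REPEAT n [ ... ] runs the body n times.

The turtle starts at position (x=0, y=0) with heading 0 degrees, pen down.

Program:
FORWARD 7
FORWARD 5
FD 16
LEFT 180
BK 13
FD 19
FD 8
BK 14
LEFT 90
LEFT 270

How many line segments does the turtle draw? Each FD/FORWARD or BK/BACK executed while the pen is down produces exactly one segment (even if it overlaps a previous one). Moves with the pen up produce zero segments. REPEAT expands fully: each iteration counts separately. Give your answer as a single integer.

Executing turtle program step by step:
Start: pos=(0,0), heading=0, pen down
FD 7: (0,0) -> (7,0) [heading=0, draw]
FD 5: (7,0) -> (12,0) [heading=0, draw]
FD 16: (12,0) -> (28,0) [heading=0, draw]
LT 180: heading 0 -> 180
BK 13: (28,0) -> (41,0) [heading=180, draw]
FD 19: (41,0) -> (22,0) [heading=180, draw]
FD 8: (22,0) -> (14,0) [heading=180, draw]
BK 14: (14,0) -> (28,0) [heading=180, draw]
LT 90: heading 180 -> 270
LT 270: heading 270 -> 180
Final: pos=(28,0), heading=180, 7 segment(s) drawn
Segments drawn: 7

Answer: 7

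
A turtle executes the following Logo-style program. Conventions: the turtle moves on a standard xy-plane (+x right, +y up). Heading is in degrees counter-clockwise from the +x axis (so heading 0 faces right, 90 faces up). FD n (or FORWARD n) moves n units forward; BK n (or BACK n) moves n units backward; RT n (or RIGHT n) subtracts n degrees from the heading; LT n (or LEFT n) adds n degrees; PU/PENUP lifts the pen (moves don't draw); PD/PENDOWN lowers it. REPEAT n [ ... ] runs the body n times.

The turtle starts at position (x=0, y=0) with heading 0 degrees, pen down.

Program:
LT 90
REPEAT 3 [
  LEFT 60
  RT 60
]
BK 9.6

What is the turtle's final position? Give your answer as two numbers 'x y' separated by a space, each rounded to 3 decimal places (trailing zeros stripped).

Answer: 0 -9.6

Derivation:
Executing turtle program step by step:
Start: pos=(0,0), heading=0, pen down
LT 90: heading 0 -> 90
REPEAT 3 [
  -- iteration 1/3 --
  LT 60: heading 90 -> 150
  RT 60: heading 150 -> 90
  -- iteration 2/3 --
  LT 60: heading 90 -> 150
  RT 60: heading 150 -> 90
  -- iteration 3/3 --
  LT 60: heading 90 -> 150
  RT 60: heading 150 -> 90
]
BK 9.6: (0,0) -> (0,-9.6) [heading=90, draw]
Final: pos=(0,-9.6), heading=90, 1 segment(s) drawn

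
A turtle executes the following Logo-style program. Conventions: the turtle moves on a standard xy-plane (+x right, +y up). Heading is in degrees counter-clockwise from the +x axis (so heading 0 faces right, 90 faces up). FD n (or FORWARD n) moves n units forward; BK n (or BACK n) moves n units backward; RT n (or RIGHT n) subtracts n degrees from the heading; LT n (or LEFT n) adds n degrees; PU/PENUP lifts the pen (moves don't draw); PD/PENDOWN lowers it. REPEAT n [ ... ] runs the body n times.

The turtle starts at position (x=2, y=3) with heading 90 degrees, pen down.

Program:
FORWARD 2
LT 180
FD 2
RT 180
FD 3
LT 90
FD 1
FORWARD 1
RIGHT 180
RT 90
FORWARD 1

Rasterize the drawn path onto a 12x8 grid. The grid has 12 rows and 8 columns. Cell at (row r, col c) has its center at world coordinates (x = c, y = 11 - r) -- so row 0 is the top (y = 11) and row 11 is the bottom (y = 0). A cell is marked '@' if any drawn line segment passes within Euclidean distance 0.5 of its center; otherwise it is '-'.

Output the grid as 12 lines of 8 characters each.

Answer: --------
--------
--------
--------
--------
@@@-----
@-@-----
--@-----
--@-----
--------
--------
--------

Derivation:
Segment 0: (2,3) -> (2,5)
Segment 1: (2,5) -> (2,3)
Segment 2: (2,3) -> (2,6)
Segment 3: (2,6) -> (1,6)
Segment 4: (1,6) -> (-0,6)
Segment 5: (-0,6) -> (-0,5)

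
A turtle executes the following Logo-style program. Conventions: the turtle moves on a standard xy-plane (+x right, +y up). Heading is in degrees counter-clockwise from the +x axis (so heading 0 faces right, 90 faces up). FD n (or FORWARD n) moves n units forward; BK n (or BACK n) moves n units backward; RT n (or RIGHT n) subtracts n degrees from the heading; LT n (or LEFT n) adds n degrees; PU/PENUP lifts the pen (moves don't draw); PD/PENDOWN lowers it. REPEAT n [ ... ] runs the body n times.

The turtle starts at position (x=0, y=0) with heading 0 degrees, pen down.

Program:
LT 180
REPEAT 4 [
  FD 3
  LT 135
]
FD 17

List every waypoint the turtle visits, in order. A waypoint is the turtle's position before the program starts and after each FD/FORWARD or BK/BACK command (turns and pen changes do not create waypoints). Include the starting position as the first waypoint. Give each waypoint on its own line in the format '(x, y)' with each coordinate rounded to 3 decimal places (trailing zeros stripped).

Executing turtle program step by step:
Start: pos=(0,0), heading=0, pen down
LT 180: heading 0 -> 180
REPEAT 4 [
  -- iteration 1/4 --
  FD 3: (0,0) -> (-3,0) [heading=180, draw]
  LT 135: heading 180 -> 315
  -- iteration 2/4 --
  FD 3: (-3,0) -> (-0.879,-2.121) [heading=315, draw]
  LT 135: heading 315 -> 90
  -- iteration 3/4 --
  FD 3: (-0.879,-2.121) -> (-0.879,0.879) [heading=90, draw]
  LT 135: heading 90 -> 225
  -- iteration 4/4 --
  FD 3: (-0.879,0.879) -> (-3,-1.243) [heading=225, draw]
  LT 135: heading 225 -> 0
]
FD 17: (-3,-1.243) -> (14,-1.243) [heading=0, draw]
Final: pos=(14,-1.243), heading=0, 5 segment(s) drawn
Waypoints (6 total):
(0, 0)
(-3, 0)
(-0.879, -2.121)
(-0.879, 0.879)
(-3, -1.243)
(14, -1.243)

Answer: (0, 0)
(-3, 0)
(-0.879, -2.121)
(-0.879, 0.879)
(-3, -1.243)
(14, -1.243)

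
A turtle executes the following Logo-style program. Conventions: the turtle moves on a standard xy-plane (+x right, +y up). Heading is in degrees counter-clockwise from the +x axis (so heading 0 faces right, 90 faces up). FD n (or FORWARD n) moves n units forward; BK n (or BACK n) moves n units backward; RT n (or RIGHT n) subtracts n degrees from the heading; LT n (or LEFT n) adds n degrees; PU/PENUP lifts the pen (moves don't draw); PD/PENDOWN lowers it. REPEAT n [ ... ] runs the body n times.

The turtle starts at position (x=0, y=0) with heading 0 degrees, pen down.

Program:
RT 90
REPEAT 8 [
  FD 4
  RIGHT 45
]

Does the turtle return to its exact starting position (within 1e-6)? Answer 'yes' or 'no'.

Answer: yes

Derivation:
Executing turtle program step by step:
Start: pos=(0,0), heading=0, pen down
RT 90: heading 0 -> 270
REPEAT 8 [
  -- iteration 1/8 --
  FD 4: (0,0) -> (0,-4) [heading=270, draw]
  RT 45: heading 270 -> 225
  -- iteration 2/8 --
  FD 4: (0,-4) -> (-2.828,-6.828) [heading=225, draw]
  RT 45: heading 225 -> 180
  -- iteration 3/8 --
  FD 4: (-2.828,-6.828) -> (-6.828,-6.828) [heading=180, draw]
  RT 45: heading 180 -> 135
  -- iteration 4/8 --
  FD 4: (-6.828,-6.828) -> (-9.657,-4) [heading=135, draw]
  RT 45: heading 135 -> 90
  -- iteration 5/8 --
  FD 4: (-9.657,-4) -> (-9.657,0) [heading=90, draw]
  RT 45: heading 90 -> 45
  -- iteration 6/8 --
  FD 4: (-9.657,0) -> (-6.828,2.828) [heading=45, draw]
  RT 45: heading 45 -> 0
  -- iteration 7/8 --
  FD 4: (-6.828,2.828) -> (-2.828,2.828) [heading=0, draw]
  RT 45: heading 0 -> 315
  -- iteration 8/8 --
  FD 4: (-2.828,2.828) -> (0,0) [heading=315, draw]
  RT 45: heading 315 -> 270
]
Final: pos=(0,0), heading=270, 8 segment(s) drawn

Start position: (0, 0)
Final position: (0, 0)
Distance = 0; < 1e-6 -> CLOSED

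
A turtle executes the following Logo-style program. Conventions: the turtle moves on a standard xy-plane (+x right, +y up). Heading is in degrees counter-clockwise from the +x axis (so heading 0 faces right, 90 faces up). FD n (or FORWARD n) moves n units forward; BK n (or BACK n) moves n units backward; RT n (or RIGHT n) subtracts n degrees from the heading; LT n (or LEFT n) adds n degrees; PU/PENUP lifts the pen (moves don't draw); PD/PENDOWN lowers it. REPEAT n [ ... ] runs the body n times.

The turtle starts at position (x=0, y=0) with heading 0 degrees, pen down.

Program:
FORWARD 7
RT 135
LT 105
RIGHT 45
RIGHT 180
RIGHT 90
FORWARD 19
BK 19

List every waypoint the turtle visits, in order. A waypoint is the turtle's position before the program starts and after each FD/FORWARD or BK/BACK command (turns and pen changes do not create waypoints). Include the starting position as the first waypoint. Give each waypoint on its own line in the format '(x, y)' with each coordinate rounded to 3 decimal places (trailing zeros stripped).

Answer: (0, 0)
(7, 0)
(25.353, 4.918)
(7, 0)

Derivation:
Executing turtle program step by step:
Start: pos=(0,0), heading=0, pen down
FD 7: (0,0) -> (7,0) [heading=0, draw]
RT 135: heading 0 -> 225
LT 105: heading 225 -> 330
RT 45: heading 330 -> 285
RT 180: heading 285 -> 105
RT 90: heading 105 -> 15
FD 19: (7,0) -> (25.353,4.918) [heading=15, draw]
BK 19: (25.353,4.918) -> (7,0) [heading=15, draw]
Final: pos=(7,0), heading=15, 3 segment(s) drawn
Waypoints (4 total):
(0, 0)
(7, 0)
(25.353, 4.918)
(7, 0)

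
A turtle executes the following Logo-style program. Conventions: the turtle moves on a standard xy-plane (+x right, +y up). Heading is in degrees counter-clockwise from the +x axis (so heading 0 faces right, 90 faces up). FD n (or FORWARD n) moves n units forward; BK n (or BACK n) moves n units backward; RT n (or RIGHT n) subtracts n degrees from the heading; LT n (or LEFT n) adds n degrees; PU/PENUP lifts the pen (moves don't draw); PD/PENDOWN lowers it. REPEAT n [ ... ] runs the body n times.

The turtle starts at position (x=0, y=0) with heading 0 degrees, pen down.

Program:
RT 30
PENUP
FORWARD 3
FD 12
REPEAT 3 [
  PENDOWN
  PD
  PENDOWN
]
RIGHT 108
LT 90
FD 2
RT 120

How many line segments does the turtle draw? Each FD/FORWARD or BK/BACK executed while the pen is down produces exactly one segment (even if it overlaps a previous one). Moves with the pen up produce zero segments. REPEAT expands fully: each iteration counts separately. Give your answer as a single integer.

Answer: 1

Derivation:
Executing turtle program step by step:
Start: pos=(0,0), heading=0, pen down
RT 30: heading 0 -> 330
PU: pen up
FD 3: (0,0) -> (2.598,-1.5) [heading=330, move]
FD 12: (2.598,-1.5) -> (12.99,-7.5) [heading=330, move]
REPEAT 3 [
  -- iteration 1/3 --
  PD: pen down
  PD: pen down
  PD: pen down
  -- iteration 2/3 --
  PD: pen down
  PD: pen down
  PD: pen down
  -- iteration 3/3 --
  PD: pen down
  PD: pen down
  PD: pen down
]
RT 108: heading 330 -> 222
LT 90: heading 222 -> 312
FD 2: (12.99,-7.5) -> (14.329,-8.986) [heading=312, draw]
RT 120: heading 312 -> 192
Final: pos=(14.329,-8.986), heading=192, 1 segment(s) drawn
Segments drawn: 1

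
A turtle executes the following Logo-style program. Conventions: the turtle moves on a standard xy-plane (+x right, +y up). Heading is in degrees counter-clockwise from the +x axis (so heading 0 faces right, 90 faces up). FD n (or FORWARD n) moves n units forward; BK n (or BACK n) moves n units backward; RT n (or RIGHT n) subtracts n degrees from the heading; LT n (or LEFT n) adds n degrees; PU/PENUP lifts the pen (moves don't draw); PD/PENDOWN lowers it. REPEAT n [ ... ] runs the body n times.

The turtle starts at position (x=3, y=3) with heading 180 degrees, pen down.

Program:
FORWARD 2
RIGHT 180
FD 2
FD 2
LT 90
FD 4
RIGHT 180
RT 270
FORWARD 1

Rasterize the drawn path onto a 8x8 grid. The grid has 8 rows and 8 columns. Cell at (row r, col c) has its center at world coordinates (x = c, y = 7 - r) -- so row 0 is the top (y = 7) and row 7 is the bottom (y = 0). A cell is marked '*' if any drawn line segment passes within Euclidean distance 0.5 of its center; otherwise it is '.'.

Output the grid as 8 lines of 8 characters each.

Segment 0: (3,3) -> (1,3)
Segment 1: (1,3) -> (3,3)
Segment 2: (3,3) -> (5,3)
Segment 3: (5,3) -> (5,7)
Segment 4: (5,7) -> (6,7)

Answer: .....**.
.....*..
.....*..
.....*..
.*****..
........
........
........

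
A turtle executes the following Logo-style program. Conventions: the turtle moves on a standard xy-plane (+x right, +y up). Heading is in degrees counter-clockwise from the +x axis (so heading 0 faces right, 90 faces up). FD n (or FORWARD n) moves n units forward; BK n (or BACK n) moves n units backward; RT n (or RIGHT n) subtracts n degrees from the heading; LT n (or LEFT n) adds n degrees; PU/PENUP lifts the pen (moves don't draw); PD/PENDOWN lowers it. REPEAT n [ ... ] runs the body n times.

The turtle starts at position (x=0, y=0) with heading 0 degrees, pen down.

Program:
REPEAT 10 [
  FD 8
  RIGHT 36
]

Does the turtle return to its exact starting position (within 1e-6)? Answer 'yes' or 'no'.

Executing turtle program step by step:
Start: pos=(0,0), heading=0, pen down
REPEAT 10 [
  -- iteration 1/10 --
  FD 8: (0,0) -> (8,0) [heading=0, draw]
  RT 36: heading 0 -> 324
  -- iteration 2/10 --
  FD 8: (8,0) -> (14.472,-4.702) [heading=324, draw]
  RT 36: heading 324 -> 288
  -- iteration 3/10 --
  FD 8: (14.472,-4.702) -> (16.944,-12.311) [heading=288, draw]
  RT 36: heading 288 -> 252
  -- iteration 4/10 --
  FD 8: (16.944,-12.311) -> (14.472,-19.919) [heading=252, draw]
  RT 36: heading 252 -> 216
  -- iteration 5/10 --
  FD 8: (14.472,-19.919) -> (8,-24.621) [heading=216, draw]
  RT 36: heading 216 -> 180
  -- iteration 6/10 --
  FD 8: (8,-24.621) -> (0,-24.621) [heading=180, draw]
  RT 36: heading 180 -> 144
  -- iteration 7/10 --
  FD 8: (0,-24.621) -> (-6.472,-19.919) [heading=144, draw]
  RT 36: heading 144 -> 108
  -- iteration 8/10 --
  FD 8: (-6.472,-19.919) -> (-8.944,-12.311) [heading=108, draw]
  RT 36: heading 108 -> 72
  -- iteration 9/10 --
  FD 8: (-8.944,-12.311) -> (-6.472,-4.702) [heading=72, draw]
  RT 36: heading 72 -> 36
  -- iteration 10/10 --
  FD 8: (-6.472,-4.702) -> (0,0) [heading=36, draw]
  RT 36: heading 36 -> 0
]
Final: pos=(0,0), heading=0, 10 segment(s) drawn

Start position: (0, 0)
Final position: (0, 0)
Distance = 0; < 1e-6 -> CLOSED

Answer: yes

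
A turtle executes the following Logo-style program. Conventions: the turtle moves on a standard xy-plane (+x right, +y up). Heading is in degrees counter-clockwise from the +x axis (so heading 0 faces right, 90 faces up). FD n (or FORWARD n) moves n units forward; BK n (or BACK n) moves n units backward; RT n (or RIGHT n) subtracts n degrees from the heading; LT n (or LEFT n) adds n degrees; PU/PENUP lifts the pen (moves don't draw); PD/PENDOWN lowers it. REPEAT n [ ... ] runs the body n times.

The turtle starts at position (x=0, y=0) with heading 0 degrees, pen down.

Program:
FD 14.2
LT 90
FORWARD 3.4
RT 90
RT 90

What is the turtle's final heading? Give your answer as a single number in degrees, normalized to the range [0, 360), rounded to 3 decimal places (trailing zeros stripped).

Answer: 270

Derivation:
Executing turtle program step by step:
Start: pos=(0,0), heading=0, pen down
FD 14.2: (0,0) -> (14.2,0) [heading=0, draw]
LT 90: heading 0 -> 90
FD 3.4: (14.2,0) -> (14.2,3.4) [heading=90, draw]
RT 90: heading 90 -> 0
RT 90: heading 0 -> 270
Final: pos=(14.2,3.4), heading=270, 2 segment(s) drawn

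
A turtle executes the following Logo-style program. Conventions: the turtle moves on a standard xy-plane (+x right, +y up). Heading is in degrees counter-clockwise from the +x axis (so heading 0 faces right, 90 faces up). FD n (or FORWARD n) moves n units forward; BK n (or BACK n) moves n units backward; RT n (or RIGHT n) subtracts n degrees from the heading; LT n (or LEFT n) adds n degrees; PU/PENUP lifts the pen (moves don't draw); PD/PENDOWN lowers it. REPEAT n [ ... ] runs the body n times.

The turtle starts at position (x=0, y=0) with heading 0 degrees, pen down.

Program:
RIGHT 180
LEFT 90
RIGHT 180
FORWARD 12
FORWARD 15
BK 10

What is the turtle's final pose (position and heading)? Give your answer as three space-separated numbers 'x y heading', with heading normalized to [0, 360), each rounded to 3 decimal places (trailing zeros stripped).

Executing turtle program step by step:
Start: pos=(0,0), heading=0, pen down
RT 180: heading 0 -> 180
LT 90: heading 180 -> 270
RT 180: heading 270 -> 90
FD 12: (0,0) -> (0,12) [heading=90, draw]
FD 15: (0,12) -> (0,27) [heading=90, draw]
BK 10: (0,27) -> (0,17) [heading=90, draw]
Final: pos=(0,17), heading=90, 3 segment(s) drawn

Answer: 0 17 90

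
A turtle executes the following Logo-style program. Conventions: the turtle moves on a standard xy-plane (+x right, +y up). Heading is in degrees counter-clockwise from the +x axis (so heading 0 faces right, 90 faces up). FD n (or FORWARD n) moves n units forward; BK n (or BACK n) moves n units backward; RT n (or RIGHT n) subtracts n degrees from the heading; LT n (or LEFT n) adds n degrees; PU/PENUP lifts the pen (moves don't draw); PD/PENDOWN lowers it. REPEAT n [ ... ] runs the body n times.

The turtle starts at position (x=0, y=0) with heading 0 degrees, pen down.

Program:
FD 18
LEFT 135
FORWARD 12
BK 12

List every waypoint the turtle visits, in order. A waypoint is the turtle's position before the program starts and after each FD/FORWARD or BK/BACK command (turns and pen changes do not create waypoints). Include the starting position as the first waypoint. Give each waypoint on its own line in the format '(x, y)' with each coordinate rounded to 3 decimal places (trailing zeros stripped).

Executing turtle program step by step:
Start: pos=(0,0), heading=0, pen down
FD 18: (0,0) -> (18,0) [heading=0, draw]
LT 135: heading 0 -> 135
FD 12: (18,0) -> (9.515,8.485) [heading=135, draw]
BK 12: (9.515,8.485) -> (18,0) [heading=135, draw]
Final: pos=(18,0), heading=135, 3 segment(s) drawn
Waypoints (4 total):
(0, 0)
(18, 0)
(9.515, 8.485)
(18, 0)

Answer: (0, 0)
(18, 0)
(9.515, 8.485)
(18, 0)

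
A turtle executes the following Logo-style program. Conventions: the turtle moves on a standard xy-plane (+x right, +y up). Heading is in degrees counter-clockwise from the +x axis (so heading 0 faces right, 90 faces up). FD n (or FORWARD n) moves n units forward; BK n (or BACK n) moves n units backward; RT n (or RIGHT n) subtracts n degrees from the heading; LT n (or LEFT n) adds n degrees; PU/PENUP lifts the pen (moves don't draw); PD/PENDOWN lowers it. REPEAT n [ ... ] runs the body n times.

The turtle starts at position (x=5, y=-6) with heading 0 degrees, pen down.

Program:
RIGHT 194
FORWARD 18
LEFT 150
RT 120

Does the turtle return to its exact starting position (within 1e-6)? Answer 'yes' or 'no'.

Answer: no

Derivation:
Executing turtle program step by step:
Start: pos=(5,-6), heading=0, pen down
RT 194: heading 0 -> 166
FD 18: (5,-6) -> (-12.465,-1.645) [heading=166, draw]
LT 150: heading 166 -> 316
RT 120: heading 316 -> 196
Final: pos=(-12.465,-1.645), heading=196, 1 segment(s) drawn

Start position: (5, -6)
Final position: (-12.465, -1.645)
Distance = 18; >= 1e-6 -> NOT closed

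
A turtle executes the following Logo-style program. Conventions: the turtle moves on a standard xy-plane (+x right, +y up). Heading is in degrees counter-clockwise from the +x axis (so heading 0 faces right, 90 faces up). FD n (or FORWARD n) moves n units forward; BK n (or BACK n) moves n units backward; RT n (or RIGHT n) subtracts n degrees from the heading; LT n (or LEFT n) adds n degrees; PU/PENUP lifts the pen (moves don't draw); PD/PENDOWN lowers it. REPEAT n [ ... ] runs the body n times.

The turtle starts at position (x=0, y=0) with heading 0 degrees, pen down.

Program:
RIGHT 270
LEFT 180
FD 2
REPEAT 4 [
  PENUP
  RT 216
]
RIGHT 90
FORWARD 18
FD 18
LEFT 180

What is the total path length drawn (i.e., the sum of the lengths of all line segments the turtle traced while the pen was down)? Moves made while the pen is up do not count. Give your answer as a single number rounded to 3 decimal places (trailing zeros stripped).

Answer: 2

Derivation:
Executing turtle program step by step:
Start: pos=(0,0), heading=0, pen down
RT 270: heading 0 -> 90
LT 180: heading 90 -> 270
FD 2: (0,0) -> (0,-2) [heading=270, draw]
REPEAT 4 [
  -- iteration 1/4 --
  PU: pen up
  RT 216: heading 270 -> 54
  -- iteration 2/4 --
  PU: pen up
  RT 216: heading 54 -> 198
  -- iteration 3/4 --
  PU: pen up
  RT 216: heading 198 -> 342
  -- iteration 4/4 --
  PU: pen up
  RT 216: heading 342 -> 126
]
RT 90: heading 126 -> 36
FD 18: (0,-2) -> (14.562,8.58) [heading=36, move]
FD 18: (14.562,8.58) -> (29.125,19.16) [heading=36, move]
LT 180: heading 36 -> 216
Final: pos=(29.125,19.16), heading=216, 1 segment(s) drawn

Segment lengths:
  seg 1: (0,0) -> (0,-2), length = 2
Total = 2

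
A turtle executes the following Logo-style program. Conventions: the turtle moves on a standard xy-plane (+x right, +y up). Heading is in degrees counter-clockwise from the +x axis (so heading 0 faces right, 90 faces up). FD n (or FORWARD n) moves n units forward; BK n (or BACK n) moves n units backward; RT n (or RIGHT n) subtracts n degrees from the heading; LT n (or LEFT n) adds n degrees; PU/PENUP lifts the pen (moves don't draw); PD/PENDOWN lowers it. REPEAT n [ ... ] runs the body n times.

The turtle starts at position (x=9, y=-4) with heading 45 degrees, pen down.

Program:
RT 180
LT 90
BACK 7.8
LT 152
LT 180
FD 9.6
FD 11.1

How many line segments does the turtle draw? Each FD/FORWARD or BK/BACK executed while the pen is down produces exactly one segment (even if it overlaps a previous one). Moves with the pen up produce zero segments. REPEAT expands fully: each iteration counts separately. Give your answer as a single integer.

Executing turtle program step by step:
Start: pos=(9,-4), heading=45, pen down
RT 180: heading 45 -> 225
LT 90: heading 225 -> 315
BK 7.8: (9,-4) -> (3.485,1.515) [heading=315, draw]
LT 152: heading 315 -> 107
LT 180: heading 107 -> 287
FD 9.6: (3.485,1.515) -> (6.291,-7.665) [heading=287, draw]
FD 11.1: (6.291,-7.665) -> (9.537,-18.28) [heading=287, draw]
Final: pos=(9.537,-18.28), heading=287, 3 segment(s) drawn
Segments drawn: 3

Answer: 3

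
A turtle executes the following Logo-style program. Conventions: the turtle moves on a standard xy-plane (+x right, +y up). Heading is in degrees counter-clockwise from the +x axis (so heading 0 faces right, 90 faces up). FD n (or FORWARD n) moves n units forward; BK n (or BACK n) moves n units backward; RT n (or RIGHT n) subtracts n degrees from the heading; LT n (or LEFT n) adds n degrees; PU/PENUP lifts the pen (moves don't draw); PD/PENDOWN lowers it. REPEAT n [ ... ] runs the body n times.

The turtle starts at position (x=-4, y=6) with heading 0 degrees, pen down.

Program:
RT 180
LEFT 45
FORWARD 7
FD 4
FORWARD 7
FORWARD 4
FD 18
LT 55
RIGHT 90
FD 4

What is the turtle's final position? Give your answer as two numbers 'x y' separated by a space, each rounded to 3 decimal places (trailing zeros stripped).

Executing turtle program step by step:
Start: pos=(-4,6), heading=0, pen down
RT 180: heading 0 -> 180
LT 45: heading 180 -> 225
FD 7: (-4,6) -> (-8.95,1.05) [heading=225, draw]
FD 4: (-8.95,1.05) -> (-11.778,-1.778) [heading=225, draw]
FD 7: (-11.778,-1.778) -> (-16.728,-6.728) [heading=225, draw]
FD 4: (-16.728,-6.728) -> (-19.556,-9.556) [heading=225, draw]
FD 18: (-19.556,-9.556) -> (-32.284,-22.284) [heading=225, draw]
LT 55: heading 225 -> 280
RT 90: heading 280 -> 190
FD 4: (-32.284,-22.284) -> (-36.224,-22.979) [heading=190, draw]
Final: pos=(-36.224,-22.979), heading=190, 6 segment(s) drawn

Answer: -36.224 -22.979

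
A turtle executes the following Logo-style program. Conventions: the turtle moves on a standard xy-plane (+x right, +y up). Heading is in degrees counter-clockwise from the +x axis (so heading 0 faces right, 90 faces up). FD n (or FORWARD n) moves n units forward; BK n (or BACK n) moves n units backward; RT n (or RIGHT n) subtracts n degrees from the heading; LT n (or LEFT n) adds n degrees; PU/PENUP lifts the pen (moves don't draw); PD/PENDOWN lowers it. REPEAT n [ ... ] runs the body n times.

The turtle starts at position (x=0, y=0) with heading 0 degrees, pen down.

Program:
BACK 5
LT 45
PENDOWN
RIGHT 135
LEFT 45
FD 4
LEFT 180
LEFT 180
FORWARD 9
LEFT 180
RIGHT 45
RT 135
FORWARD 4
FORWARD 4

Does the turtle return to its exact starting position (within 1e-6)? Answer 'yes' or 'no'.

Answer: no

Derivation:
Executing turtle program step by step:
Start: pos=(0,0), heading=0, pen down
BK 5: (0,0) -> (-5,0) [heading=0, draw]
LT 45: heading 0 -> 45
PD: pen down
RT 135: heading 45 -> 270
LT 45: heading 270 -> 315
FD 4: (-5,0) -> (-2.172,-2.828) [heading=315, draw]
LT 180: heading 315 -> 135
LT 180: heading 135 -> 315
FD 9: (-2.172,-2.828) -> (4.192,-9.192) [heading=315, draw]
LT 180: heading 315 -> 135
RT 45: heading 135 -> 90
RT 135: heading 90 -> 315
FD 4: (4.192,-9.192) -> (7.021,-12.021) [heading=315, draw]
FD 4: (7.021,-12.021) -> (9.849,-14.849) [heading=315, draw]
Final: pos=(9.849,-14.849), heading=315, 5 segment(s) drawn

Start position: (0, 0)
Final position: (9.849, -14.849)
Distance = 17.819; >= 1e-6 -> NOT closed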